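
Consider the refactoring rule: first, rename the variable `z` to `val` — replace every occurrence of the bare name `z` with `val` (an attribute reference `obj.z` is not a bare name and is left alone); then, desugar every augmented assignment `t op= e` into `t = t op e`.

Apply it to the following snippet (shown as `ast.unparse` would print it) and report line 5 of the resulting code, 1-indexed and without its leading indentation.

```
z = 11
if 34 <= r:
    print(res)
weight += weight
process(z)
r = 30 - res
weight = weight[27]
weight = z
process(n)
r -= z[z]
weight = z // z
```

process(val)

Transformed code:
val = 11
if 34 <= r:
    print(res)
weight = weight + weight
process(val)
r = 30 - res
weight = weight[27]
weight = val
process(n)
r = r - val[val]
weight = val // val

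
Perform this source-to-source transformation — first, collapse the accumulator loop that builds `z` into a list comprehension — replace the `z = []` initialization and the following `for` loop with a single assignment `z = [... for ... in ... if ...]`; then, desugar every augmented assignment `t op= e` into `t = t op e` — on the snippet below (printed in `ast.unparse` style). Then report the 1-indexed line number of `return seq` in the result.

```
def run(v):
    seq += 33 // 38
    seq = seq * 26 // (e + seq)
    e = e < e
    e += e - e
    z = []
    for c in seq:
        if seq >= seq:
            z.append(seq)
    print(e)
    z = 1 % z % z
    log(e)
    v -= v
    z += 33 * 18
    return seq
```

Transformed code:
def run(v):
    seq = seq + 33 // 38
    seq = seq * 26 // (e + seq)
    e = e < e
    e = e + (e - e)
    z = [seq for c in seq if seq >= seq]
    print(e)
    z = 1 % z % z
    log(e)
    v = v - v
    z = z + 33 * 18
    return seq

12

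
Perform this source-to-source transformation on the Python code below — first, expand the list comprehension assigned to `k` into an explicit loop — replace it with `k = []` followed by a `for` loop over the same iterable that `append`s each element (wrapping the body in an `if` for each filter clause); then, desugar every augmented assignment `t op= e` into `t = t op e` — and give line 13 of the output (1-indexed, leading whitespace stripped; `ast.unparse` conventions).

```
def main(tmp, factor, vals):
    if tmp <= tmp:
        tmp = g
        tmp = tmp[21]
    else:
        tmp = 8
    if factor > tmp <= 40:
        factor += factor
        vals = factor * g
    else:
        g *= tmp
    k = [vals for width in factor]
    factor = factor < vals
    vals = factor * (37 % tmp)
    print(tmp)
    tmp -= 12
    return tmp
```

for width in factor:

Transformed code:
def main(tmp, factor, vals):
    if tmp <= tmp:
        tmp = g
        tmp = tmp[21]
    else:
        tmp = 8
    if factor > tmp <= 40:
        factor = factor + factor
        vals = factor * g
    else:
        g = g * tmp
    k = []
    for width in factor:
        k.append(vals)
    factor = factor < vals
    vals = factor * (37 % tmp)
    print(tmp)
    tmp = tmp - 12
    return tmp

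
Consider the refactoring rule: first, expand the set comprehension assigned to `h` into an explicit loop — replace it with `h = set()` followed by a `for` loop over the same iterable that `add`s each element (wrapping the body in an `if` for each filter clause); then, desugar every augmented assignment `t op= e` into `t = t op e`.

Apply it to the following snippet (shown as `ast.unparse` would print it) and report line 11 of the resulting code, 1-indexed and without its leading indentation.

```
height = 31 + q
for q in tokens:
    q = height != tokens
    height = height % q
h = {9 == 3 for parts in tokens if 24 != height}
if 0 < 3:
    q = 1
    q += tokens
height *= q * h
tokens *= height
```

Transformed code:
height = 31 + q
for q in tokens:
    q = height != tokens
    height = height % q
h = set()
for parts in tokens:
    if 24 != height:
        h.add(9 == 3)
if 0 < 3:
    q = 1
    q = q + tokens
height = height * (q * h)
tokens = tokens * height

q = q + tokens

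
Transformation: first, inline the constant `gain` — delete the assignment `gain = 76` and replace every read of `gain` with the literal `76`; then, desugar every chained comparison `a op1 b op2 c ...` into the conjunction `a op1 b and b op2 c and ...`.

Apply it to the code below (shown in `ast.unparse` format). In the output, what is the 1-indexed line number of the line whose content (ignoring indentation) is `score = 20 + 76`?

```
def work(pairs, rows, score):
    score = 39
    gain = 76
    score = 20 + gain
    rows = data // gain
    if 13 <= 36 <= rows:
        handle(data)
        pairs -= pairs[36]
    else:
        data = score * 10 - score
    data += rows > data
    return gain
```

Transformed code:
def work(pairs, rows, score):
    score = 39
    score = 20 + 76
    rows = data // 76
    if 13 <= 36 and 36 <= rows:
        handle(data)
        pairs -= pairs[36]
    else:
        data = score * 10 - score
    data += rows > data
    return 76

3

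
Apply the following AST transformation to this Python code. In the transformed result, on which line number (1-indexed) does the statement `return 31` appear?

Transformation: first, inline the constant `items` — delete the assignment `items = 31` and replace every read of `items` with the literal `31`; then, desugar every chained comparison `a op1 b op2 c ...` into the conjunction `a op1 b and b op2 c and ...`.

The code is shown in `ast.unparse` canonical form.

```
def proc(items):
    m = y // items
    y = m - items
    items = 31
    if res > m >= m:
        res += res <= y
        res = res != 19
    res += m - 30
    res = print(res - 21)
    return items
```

Transformed code:
def proc(items):
    m = y // 31
    y = m - 31
    if res > m and m >= m:
        res += res <= y
        res = res != 19
    res += m - 30
    res = print(res - 21)
    return 31

9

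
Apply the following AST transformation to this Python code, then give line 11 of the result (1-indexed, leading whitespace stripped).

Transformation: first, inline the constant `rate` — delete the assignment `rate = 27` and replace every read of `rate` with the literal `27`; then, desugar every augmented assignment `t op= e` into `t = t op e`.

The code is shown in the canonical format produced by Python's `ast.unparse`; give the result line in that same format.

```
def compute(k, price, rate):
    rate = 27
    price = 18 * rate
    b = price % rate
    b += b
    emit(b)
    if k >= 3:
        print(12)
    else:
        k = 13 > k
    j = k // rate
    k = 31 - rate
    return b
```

Transformed code:
def compute(k, price, rate):
    price = 18 * 27
    b = price % 27
    b = b + b
    emit(b)
    if k >= 3:
        print(12)
    else:
        k = 13 > k
    j = k // 27
    k = 31 - 27
    return b

k = 31 - 27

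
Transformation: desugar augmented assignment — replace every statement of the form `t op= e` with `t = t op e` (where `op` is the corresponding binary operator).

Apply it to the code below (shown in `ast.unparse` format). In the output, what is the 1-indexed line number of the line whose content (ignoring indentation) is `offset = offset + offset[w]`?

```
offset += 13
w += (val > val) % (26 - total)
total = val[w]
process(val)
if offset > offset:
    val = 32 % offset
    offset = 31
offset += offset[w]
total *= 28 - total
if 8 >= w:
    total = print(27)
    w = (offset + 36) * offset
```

Transformed code:
offset = offset + 13
w = w + (val > val) % (26 - total)
total = val[w]
process(val)
if offset > offset:
    val = 32 % offset
    offset = 31
offset = offset + offset[w]
total = total * (28 - total)
if 8 >= w:
    total = print(27)
    w = (offset + 36) * offset

8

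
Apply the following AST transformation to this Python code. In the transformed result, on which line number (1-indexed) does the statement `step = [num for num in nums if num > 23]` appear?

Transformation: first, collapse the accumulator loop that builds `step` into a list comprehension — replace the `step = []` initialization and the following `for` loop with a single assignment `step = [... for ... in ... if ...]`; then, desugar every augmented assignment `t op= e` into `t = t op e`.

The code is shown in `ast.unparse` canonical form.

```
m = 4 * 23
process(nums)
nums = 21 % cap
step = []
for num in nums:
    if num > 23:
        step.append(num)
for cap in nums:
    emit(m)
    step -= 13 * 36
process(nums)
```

Transformed code:
m = 4 * 23
process(nums)
nums = 21 % cap
step = [num for num in nums if num > 23]
for cap in nums:
    emit(m)
    step = step - 13 * 36
process(nums)

4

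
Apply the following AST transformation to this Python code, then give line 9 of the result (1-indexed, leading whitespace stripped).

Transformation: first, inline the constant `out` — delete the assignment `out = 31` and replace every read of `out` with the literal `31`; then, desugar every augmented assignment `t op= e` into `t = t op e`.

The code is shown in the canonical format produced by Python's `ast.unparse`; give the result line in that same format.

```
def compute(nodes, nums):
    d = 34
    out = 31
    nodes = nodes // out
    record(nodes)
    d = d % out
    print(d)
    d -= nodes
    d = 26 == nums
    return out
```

return 31

Transformed code:
def compute(nodes, nums):
    d = 34
    nodes = nodes // 31
    record(nodes)
    d = d % 31
    print(d)
    d = d - nodes
    d = 26 == nums
    return 31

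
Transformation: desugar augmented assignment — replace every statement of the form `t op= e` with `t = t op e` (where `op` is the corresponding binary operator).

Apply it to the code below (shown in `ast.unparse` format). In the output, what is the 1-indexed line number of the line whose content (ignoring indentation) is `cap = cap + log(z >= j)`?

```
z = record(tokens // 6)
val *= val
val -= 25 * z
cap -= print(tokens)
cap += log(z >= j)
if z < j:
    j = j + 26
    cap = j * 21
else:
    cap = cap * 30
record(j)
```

5

Transformed code:
z = record(tokens // 6)
val = val * val
val = val - 25 * z
cap = cap - print(tokens)
cap = cap + log(z >= j)
if z < j:
    j = j + 26
    cap = j * 21
else:
    cap = cap * 30
record(j)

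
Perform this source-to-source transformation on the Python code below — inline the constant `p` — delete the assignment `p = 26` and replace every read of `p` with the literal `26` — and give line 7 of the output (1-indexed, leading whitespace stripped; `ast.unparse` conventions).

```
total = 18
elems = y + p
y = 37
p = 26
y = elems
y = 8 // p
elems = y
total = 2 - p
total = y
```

total = 2 - 26

Transformed code:
total = 18
elems = y + 26
y = 37
y = elems
y = 8 // 26
elems = y
total = 2 - 26
total = y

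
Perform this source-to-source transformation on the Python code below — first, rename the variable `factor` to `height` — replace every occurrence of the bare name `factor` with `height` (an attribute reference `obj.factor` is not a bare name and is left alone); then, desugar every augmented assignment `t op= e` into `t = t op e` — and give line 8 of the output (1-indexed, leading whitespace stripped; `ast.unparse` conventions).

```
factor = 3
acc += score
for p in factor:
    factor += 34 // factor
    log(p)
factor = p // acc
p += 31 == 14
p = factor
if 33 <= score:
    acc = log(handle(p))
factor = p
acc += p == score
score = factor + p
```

Transformed code:
height = 3
acc = acc + score
for p in height:
    height = height + 34 // height
    log(p)
height = p // acc
p = p + (31 == 14)
p = height
if 33 <= score:
    acc = log(handle(p))
height = p
acc = acc + (p == score)
score = height + p

p = height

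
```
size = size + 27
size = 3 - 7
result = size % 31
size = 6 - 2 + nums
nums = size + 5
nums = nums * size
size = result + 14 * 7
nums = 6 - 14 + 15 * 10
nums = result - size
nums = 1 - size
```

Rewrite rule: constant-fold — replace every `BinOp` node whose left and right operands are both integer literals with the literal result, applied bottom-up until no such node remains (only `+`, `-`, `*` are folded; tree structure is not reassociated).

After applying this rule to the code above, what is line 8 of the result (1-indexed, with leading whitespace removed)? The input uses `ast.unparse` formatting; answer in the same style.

nums = 142

Transformed code:
size = size + 27
size = -4
result = size % 31
size = 4 + nums
nums = size + 5
nums = nums * size
size = result + 98
nums = 142
nums = result - size
nums = 1 - size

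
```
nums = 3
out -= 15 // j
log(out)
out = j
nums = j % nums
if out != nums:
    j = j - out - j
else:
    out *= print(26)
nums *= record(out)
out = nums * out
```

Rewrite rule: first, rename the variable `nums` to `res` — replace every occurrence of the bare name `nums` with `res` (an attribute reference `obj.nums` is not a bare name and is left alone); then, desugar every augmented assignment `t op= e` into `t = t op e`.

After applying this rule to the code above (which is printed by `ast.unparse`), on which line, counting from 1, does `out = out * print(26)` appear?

9

Transformed code:
res = 3
out = out - 15 // j
log(out)
out = j
res = j % res
if out != res:
    j = j - out - j
else:
    out = out * print(26)
res = res * record(out)
out = res * out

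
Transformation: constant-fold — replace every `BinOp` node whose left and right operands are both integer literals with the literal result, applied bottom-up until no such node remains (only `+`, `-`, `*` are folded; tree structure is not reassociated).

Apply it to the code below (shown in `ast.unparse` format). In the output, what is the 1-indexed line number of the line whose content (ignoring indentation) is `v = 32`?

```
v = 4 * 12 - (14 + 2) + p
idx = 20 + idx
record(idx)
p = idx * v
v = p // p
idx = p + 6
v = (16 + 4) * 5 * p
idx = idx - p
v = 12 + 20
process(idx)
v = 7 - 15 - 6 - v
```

Transformed code:
v = 32 + p
idx = 20 + idx
record(idx)
p = idx * v
v = p // p
idx = p + 6
v = 100 * p
idx = idx - p
v = 32
process(idx)
v = -14 - v

9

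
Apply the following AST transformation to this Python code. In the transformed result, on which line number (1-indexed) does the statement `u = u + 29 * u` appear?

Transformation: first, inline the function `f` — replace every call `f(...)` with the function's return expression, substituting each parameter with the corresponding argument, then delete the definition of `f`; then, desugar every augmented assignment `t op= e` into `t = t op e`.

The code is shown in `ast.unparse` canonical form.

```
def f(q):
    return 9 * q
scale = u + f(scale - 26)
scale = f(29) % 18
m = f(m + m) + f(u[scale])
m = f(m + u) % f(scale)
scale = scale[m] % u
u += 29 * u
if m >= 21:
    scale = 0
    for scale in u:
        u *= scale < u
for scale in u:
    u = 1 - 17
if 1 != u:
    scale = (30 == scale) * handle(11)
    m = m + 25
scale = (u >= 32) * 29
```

6

Transformed code:
scale = u + 9 * (scale - 26)
scale = 9 * 29 % 18
m = 9 * (m + m) + 9 * u[scale]
m = 9 * (m + u) % (9 * scale)
scale = scale[m] % u
u = u + 29 * u
if m >= 21:
    scale = 0
    for scale in u:
        u = u * (scale < u)
for scale in u:
    u = 1 - 17
if 1 != u:
    scale = (30 == scale) * handle(11)
    m = m + 25
scale = (u >= 32) * 29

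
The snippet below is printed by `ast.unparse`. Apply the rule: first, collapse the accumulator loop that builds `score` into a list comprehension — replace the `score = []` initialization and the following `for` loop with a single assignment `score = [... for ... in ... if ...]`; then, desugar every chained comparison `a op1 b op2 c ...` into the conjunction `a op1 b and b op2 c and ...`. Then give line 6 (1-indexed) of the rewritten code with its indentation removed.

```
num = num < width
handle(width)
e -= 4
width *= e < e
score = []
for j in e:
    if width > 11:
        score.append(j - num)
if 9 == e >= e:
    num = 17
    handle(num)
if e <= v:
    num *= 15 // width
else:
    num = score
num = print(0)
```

Transformed code:
num = num < width
handle(width)
e -= 4
width *= e < e
score = [j - num for j in e if width > 11]
if 9 == e and e >= e:
    num = 17
    handle(num)
if e <= v:
    num *= 15 // width
else:
    num = score
num = print(0)

if 9 == e and e >= e:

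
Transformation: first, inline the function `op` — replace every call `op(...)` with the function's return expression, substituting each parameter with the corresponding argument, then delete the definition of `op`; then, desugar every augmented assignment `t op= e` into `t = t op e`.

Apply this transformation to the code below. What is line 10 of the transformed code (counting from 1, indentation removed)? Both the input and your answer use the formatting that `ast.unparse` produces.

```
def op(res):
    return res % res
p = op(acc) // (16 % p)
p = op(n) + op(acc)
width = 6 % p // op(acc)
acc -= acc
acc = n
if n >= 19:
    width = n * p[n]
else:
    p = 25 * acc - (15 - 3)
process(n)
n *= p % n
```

process(n)

Transformed code:
p = acc % acc // (16 % p)
p = n % n + acc % acc
width = 6 % p // (acc % acc)
acc = acc - acc
acc = n
if n >= 19:
    width = n * p[n]
else:
    p = 25 * acc - (15 - 3)
process(n)
n = n * (p % n)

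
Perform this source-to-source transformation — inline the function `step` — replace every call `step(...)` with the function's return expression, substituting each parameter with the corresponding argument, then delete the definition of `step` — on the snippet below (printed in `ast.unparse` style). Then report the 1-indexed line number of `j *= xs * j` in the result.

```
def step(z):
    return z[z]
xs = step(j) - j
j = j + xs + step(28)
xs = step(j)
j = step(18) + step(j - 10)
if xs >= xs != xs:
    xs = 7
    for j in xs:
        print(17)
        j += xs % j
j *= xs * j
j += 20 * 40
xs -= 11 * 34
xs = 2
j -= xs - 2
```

Transformed code:
xs = j[j] - j
j = j + xs + 28[28]
xs = j[j]
j = 18[18] + (j - 10)[j - 10]
if xs >= xs != xs:
    xs = 7
    for j in xs:
        print(17)
        j += xs % j
j *= xs * j
j += 20 * 40
xs -= 11 * 34
xs = 2
j -= xs - 2

10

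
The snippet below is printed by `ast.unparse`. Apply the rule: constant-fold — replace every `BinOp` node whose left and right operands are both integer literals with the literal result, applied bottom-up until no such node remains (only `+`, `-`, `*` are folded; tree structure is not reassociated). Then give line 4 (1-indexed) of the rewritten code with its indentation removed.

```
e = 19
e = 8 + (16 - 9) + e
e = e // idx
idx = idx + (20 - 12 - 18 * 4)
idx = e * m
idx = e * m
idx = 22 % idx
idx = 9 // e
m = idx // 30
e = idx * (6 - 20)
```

idx = idx + -64

Transformed code:
e = 19
e = 15 + e
e = e // idx
idx = idx + -64
idx = e * m
idx = e * m
idx = 22 % idx
idx = 9 // e
m = idx // 30
e = idx * -14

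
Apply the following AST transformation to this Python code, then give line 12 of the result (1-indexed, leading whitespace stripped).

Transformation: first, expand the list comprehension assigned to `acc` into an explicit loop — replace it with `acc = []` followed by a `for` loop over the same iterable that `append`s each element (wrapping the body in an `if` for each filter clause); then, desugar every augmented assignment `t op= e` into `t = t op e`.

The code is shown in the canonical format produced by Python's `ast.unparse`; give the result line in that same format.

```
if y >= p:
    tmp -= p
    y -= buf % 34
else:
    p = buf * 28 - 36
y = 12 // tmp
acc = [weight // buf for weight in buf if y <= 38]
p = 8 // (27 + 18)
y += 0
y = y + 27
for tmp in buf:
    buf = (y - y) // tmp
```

y = y + 0

Transformed code:
if y >= p:
    tmp = tmp - p
    y = y - buf % 34
else:
    p = buf * 28 - 36
y = 12 // tmp
acc = []
for weight in buf:
    if y <= 38:
        acc.append(weight // buf)
p = 8 // (27 + 18)
y = y + 0
y = y + 27
for tmp in buf:
    buf = (y - y) // tmp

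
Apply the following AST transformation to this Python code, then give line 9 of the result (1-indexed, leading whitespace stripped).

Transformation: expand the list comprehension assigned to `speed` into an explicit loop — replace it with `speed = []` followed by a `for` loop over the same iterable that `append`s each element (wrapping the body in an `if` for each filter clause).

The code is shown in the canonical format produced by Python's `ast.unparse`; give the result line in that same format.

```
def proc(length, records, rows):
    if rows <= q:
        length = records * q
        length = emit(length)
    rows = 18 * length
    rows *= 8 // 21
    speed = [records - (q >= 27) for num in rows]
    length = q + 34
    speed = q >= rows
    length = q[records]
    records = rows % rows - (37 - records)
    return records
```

speed.append(records - (q >= 27))

Transformed code:
def proc(length, records, rows):
    if rows <= q:
        length = records * q
        length = emit(length)
    rows = 18 * length
    rows *= 8 // 21
    speed = []
    for num in rows:
        speed.append(records - (q >= 27))
    length = q + 34
    speed = q >= rows
    length = q[records]
    records = rows % rows - (37 - records)
    return records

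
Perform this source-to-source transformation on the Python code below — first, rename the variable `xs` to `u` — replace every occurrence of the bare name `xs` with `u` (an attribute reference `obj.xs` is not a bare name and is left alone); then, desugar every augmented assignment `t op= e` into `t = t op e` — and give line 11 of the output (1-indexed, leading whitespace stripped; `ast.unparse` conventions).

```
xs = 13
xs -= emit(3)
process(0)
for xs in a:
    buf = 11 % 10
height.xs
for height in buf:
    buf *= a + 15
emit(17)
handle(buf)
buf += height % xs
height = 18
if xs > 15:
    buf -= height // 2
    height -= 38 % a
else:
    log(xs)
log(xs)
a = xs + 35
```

Transformed code:
u = 13
u = u - emit(3)
process(0)
for u in a:
    buf = 11 % 10
height.xs
for height in buf:
    buf = buf * (a + 15)
emit(17)
handle(buf)
buf = buf + height % u
height = 18
if u > 15:
    buf = buf - height // 2
    height = height - 38 % a
else:
    log(u)
log(u)
a = u + 35

buf = buf + height % u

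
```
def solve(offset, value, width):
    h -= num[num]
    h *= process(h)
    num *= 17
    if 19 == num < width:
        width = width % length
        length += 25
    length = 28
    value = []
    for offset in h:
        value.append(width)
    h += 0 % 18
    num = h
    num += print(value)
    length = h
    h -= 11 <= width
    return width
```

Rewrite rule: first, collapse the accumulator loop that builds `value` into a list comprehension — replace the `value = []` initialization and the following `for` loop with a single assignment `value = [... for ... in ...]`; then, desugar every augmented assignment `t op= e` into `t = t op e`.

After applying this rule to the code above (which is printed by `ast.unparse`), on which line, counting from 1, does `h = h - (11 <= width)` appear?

Transformed code:
def solve(offset, value, width):
    h = h - num[num]
    h = h * process(h)
    num = num * 17
    if 19 == num < width:
        width = width % length
        length = length + 25
    length = 28
    value = [width for offset in h]
    h = h + 0 % 18
    num = h
    num = num + print(value)
    length = h
    h = h - (11 <= width)
    return width

14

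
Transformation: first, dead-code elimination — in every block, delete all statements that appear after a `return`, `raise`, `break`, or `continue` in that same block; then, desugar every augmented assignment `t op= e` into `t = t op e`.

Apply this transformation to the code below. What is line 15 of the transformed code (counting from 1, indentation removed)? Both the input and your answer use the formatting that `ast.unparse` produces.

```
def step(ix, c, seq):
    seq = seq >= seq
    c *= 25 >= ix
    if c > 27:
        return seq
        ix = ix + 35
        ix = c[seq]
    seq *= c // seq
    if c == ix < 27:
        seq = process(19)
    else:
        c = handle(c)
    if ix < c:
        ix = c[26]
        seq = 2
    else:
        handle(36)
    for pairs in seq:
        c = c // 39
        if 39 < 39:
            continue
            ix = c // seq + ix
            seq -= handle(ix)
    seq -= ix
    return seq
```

Transformed code:
def step(ix, c, seq):
    seq = seq >= seq
    c = c * (25 >= ix)
    if c > 27:
        return seq
    seq = seq * (c // seq)
    if c == ix < 27:
        seq = process(19)
    else:
        c = handle(c)
    if ix < c:
        ix = c[26]
        seq = 2
    else:
        handle(36)
    for pairs in seq:
        c = c // 39
        if 39 < 39:
            continue
    seq = seq - ix
    return seq

handle(36)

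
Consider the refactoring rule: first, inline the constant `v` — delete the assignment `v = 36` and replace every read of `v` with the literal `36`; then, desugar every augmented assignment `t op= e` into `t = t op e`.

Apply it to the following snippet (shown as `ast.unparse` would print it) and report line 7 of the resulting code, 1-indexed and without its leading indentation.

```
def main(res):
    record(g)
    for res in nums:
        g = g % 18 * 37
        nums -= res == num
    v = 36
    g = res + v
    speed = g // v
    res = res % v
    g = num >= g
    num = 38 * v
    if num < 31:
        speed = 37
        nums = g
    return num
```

speed = g // 36

Transformed code:
def main(res):
    record(g)
    for res in nums:
        g = g % 18 * 37
        nums = nums - (res == num)
    g = res + 36
    speed = g // 36
    res = res % 36
    g = num >= g
    num = 38 * 36
    if num < 31:
        speed = 37
        nums = g
    return num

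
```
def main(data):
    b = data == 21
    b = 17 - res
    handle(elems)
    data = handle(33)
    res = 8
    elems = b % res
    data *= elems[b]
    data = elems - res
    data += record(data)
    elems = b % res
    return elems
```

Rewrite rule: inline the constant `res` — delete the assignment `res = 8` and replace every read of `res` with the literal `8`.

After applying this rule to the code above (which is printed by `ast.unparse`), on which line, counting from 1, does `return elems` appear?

Transformed code:
def main(data):
    b = data == 21
    b = 17 - 8
    handle(elems)
    data = handle(33)
    elems = b % 8
    data *= elems[b]
    data = elems - 8
    data += record(data)
    elems = b % 8
    return elems

11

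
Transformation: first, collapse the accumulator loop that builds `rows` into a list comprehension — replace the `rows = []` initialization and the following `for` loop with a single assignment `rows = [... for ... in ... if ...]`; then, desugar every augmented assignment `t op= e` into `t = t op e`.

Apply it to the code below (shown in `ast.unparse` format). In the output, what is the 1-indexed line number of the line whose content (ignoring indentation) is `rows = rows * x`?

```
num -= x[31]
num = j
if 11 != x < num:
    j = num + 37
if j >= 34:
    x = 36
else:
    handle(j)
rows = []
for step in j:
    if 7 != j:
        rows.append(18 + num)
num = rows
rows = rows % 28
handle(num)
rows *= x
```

13

Transformed code:
num = num - x[31]
num = j
if 11 != x < num:
    j = num + 37
if j >= 34:
    x = 36
else:
    handle(j)
rows = [18 + num for step in j if 7 != j]
num = rows
rows = rows % 28
handle(num)
rows = rows * x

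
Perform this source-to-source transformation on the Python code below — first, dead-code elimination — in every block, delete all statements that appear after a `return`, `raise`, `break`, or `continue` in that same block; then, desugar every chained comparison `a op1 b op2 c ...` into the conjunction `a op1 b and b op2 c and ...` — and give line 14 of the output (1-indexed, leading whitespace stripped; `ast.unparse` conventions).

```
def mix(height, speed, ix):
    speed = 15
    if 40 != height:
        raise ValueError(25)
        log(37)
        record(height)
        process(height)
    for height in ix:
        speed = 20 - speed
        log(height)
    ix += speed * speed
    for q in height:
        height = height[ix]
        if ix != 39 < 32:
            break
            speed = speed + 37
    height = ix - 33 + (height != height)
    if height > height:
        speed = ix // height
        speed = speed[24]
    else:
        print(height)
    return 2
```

Transformed code:
def mix(height, speed, ix):
    speed = 15
    if 40 != height:
        raise ValueError(25)
    for height in ix:
        speed = 20 - speed
        log(height)
    ix += speed * speed
    for q in height:
        height = height[ix]
        if ix != 39 and 39 < 32:
            break
    height = ix - 33 + (height != height)
    if height > height:
        speed = ix // height
        speed = speed[24]
    else:
        print(height)
    return 2

if height > height:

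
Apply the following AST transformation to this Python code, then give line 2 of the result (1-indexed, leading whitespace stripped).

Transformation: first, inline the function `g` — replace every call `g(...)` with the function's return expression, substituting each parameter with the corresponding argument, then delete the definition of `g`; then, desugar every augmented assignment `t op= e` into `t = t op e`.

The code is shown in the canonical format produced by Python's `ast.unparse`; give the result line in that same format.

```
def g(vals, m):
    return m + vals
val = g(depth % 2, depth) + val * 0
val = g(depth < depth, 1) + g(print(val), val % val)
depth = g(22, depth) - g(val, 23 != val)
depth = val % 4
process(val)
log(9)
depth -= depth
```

val = 1 + (depth < depth) + (val % val + print(val))

Transformed code:
val = depth + depth % 2 + val * 0
val = 1 + (depth < depth) + (val % val + print(val))
depth = depth + 22 - ((23 != val) + val)
depth = val % 4
process(val)
log(9)
depth = depth - depth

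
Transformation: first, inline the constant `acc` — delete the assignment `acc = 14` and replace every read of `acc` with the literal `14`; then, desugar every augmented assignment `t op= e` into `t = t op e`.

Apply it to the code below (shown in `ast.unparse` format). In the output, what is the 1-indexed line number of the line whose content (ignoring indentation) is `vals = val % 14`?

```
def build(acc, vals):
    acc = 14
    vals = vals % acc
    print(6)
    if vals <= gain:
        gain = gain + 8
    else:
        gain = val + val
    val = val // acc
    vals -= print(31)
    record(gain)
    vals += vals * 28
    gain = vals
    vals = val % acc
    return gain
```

13

Transformed code:
def build(acc, vals):
    vals = vals % 14
    print(6)
    if vals <= gain:
        gain = gain + 8
    else:
        gain = val + val
    val = val // 14
    vals = vals - print(31)
    record(gain)
    vals = vals + vals * 28
    gain = vals
    vals = val % 14
    return gain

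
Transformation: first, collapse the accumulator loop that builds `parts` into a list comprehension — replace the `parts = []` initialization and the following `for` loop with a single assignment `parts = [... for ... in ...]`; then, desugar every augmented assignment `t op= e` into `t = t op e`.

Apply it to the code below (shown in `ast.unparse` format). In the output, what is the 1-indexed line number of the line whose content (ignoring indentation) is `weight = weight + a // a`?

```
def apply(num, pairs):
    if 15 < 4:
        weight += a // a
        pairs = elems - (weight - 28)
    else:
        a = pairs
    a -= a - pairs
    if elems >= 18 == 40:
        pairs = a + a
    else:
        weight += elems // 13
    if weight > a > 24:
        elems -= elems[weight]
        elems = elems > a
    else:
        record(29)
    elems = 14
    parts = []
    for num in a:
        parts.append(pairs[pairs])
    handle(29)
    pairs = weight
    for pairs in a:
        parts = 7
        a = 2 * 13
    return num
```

Transformed code:
def apply(num, pairs):
    if 15 < 4:
        weight = weight + a // a
        pairs = elems - (weight - 28)
    else:
        a = pairs
    a = a - (a - pairs)
    if elems >= 18 == 40:
        pairs = a + a
    else:
        weight = weight + elems // 13
    if weight > a > 24:
        elems = elems - elems[weight]
        elems = elems > a
    else:
        record(29)
    elems = 14
    parts = [pairs[pairs] for num in a]
    handle(29)
    pairs = weight
    for pairs in a:
        parts = 7
        a = 2 * 13
    return num

3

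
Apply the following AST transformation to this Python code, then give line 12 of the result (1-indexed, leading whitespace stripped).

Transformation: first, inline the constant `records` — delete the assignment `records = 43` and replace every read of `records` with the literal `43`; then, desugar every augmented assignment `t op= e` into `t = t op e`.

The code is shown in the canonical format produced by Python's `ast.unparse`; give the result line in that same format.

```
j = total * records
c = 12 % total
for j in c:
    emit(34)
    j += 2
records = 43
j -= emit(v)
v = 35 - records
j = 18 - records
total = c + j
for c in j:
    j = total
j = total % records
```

Transformed code:
j = total * 43
c = 12 % total
for j in c:
    emit(34)
    j = j + 2
j = j - emit(v)
v = 35 - 43
j = 18 - 43
total = c + j
for c in j:
    j = total
j = total % 43

j = total % 43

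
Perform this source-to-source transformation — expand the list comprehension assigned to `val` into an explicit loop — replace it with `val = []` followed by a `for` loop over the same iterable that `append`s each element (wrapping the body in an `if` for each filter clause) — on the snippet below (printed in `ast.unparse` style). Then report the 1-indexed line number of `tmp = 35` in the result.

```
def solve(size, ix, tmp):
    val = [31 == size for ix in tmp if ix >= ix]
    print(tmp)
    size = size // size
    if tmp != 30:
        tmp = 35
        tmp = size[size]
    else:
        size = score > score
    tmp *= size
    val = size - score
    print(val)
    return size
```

9

Transformed code:
def solve(size, ix, tmp):
    val = []
    for ix in tmp:
        if ix >= ix:
            val.append(31 == size)
    print(tmp)
    size = size // size
    if tmp != 30:
        tmp = 35
        tmp = size[size]
    else:
        size = score > score
    tmp *= size
    val = size - score
    print(val)
    return size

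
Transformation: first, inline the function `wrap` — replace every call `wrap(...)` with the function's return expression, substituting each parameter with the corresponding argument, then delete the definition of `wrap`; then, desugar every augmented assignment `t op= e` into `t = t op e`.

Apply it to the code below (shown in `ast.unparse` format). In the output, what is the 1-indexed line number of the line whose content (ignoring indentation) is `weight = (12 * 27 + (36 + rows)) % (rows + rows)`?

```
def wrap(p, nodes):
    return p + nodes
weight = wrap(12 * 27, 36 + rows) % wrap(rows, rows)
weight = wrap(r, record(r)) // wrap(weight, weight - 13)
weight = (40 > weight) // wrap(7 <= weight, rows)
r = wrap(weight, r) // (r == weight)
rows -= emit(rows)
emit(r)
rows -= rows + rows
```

1

Transformed code:
weight = (12 * 27 + (36 + rows)) % (rows + rows)
weight = (r + record(r)) // (weight + (weight - 13))
weight = (40 > weight) // ((7 <= weight) + rows)
r = (weight + r) // (r == weight)
rows = rows - emit(rows)
emit(r)
rows = rows - (rows + rows)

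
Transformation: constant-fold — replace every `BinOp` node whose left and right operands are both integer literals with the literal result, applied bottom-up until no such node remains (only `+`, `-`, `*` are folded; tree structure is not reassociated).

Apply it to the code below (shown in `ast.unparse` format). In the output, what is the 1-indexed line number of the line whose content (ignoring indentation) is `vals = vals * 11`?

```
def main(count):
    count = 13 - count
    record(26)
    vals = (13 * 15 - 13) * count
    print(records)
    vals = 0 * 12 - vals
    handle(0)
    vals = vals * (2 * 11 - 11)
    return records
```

8

Transformed code:
def main(count):
    count = 13 - count
    record(26)
    vals = 182 * count
    print(records)
    vals = 0 - vals
    handle(0)
    vals = vals * 11
    return records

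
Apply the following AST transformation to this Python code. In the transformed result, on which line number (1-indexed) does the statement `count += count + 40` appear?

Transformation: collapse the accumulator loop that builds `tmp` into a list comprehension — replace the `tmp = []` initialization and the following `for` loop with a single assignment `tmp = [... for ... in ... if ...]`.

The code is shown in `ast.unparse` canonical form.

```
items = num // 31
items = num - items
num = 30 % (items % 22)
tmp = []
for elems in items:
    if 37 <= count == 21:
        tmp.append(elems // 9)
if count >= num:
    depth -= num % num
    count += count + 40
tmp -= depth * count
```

Transformed code:
items = num // 31
items = num - items
num = 30 % (items % 22)
tmp = [elems // 9 for elems in items if 37 <= count == 21]
if count >= num:
    depth -= num % num
    count += count + 40
tmp -= depth * count

7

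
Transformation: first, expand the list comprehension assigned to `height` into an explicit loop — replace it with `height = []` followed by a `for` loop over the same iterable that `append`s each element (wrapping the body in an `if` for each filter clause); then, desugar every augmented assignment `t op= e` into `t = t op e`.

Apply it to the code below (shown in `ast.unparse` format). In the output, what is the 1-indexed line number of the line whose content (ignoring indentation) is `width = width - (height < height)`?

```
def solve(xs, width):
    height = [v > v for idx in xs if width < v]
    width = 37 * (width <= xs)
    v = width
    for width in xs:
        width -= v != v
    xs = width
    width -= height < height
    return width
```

11

Transformed code:
def solve(xs, width):
    height = []
    for idx in xs:
        if width < v:
            height.append(v > v)
    width = 37 * (width <= xs)
    v = width
    for width in xs:
        width = width - (v != v)
    xs = width
    width = width - (height < height)
    return width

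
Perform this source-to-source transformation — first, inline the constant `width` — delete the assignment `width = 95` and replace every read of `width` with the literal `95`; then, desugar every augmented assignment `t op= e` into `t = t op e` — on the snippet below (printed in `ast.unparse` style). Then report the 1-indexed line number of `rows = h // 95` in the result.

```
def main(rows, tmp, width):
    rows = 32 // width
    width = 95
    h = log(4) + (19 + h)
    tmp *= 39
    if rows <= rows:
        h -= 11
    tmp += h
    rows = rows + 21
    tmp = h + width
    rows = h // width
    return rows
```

10

Transformed code:
def main(rows, tmp, width):
    rows = 32 // 95
    h = log(4) + (19 + h)
    tmp = tmp * 39
    if rows <= rows:
        h = h - 11
    tmp = tmp + h
    rows = rows + 21
    tmp = h + 95
    rows = h // 95
    return rows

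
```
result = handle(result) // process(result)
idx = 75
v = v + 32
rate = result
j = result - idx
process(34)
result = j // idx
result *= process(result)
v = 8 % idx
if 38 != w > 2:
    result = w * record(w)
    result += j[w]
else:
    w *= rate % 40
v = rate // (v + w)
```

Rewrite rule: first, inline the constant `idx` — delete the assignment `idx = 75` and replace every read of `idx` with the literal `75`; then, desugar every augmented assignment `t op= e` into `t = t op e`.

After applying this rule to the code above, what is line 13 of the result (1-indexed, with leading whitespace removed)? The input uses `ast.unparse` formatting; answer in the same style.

w = w * (rate % 40)

Transformed code:
result = handle(result) // process(result)
v = v + 32
rate = result
j = result - 75
process(34)
result = j // 75
result = result * process(result)
v = 8 % 75
if 38 != w > 2:
    result = w * record(w)
    result = result + j[w]
else:
    w = w * (rate % 40)
v = rate // (v + w)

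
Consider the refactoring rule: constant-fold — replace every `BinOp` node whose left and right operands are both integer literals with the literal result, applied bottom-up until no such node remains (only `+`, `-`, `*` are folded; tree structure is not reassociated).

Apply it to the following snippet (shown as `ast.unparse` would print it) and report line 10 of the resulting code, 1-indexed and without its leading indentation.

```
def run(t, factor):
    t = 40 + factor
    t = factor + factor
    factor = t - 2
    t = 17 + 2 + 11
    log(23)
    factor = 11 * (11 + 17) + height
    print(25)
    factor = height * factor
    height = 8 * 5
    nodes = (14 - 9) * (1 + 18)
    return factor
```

height = 40

Transformed code:
def run(t, factor):
    t = 40 + factor
    t = factor + factor
    factor = t - 2
    t = 30
    log(23)
    factor = 308 + height
    print(25)
    factor = height * factor
    height = 40
    nodes = 95
    return factor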